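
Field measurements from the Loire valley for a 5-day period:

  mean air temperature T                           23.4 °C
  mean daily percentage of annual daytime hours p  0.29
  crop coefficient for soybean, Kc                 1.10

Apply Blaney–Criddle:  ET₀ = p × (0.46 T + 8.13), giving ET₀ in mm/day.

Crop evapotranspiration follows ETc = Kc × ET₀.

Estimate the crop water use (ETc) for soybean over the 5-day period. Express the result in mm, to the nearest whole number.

ET₀ = 0.29 × (0.46 × 23.4 + 8.13) = 0.29 × 18.894 = 5.4793 mm/d
ETc = Kc × ET₀ = 1.10 × 5.4793 = 6.0272 mm/d
Over 5 days: 6.0272 × 5 = 30.136 mm

30 mm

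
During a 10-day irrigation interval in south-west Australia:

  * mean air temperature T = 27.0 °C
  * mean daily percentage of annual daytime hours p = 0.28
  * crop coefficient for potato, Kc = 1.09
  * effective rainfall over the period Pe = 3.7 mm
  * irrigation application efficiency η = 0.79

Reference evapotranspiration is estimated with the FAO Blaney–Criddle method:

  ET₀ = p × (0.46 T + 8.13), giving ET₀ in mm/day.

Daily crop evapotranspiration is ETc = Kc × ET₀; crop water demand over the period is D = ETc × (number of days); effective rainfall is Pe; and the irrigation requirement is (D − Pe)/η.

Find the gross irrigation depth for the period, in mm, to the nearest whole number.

ET₀ = 0.28 × (0.46 × 27.0 + 8.13) = 0.28 × 20.550 = 5.7540 mm/d
ETc = Kc × ET₀ = 1.09 × 5.7540 = 6.2719 mm/d
Crop demand D = ETc × 10 d = 6.2719 × 10 = 62.719 mm
D − Pe = 62.719 − 3.7 = 59.019 mm
Gross irrigation = 59.019 / 0.79 = 74.708 mm

75 mm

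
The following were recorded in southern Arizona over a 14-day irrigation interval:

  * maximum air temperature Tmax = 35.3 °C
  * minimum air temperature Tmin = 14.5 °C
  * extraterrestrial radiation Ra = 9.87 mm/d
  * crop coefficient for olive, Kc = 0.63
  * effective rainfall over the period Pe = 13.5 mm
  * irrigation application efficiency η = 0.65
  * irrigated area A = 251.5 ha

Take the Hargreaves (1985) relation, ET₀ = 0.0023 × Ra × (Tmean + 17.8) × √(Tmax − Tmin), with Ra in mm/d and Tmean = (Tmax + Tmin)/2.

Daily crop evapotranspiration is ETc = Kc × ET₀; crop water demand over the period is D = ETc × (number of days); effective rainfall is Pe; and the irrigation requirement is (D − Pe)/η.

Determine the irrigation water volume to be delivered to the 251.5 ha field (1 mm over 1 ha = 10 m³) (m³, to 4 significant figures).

98630 m³

Tmean = (35.3 + 14.5)/2 = 24.90 °C
ET₀ = 0.0023 × 9.87 × (24.90 + 17.8) × √20.8 = 0.0023 × 9.87 × 42.70 × 4.5607 = 4.4208 mm/d
ETc = Kc × ET₀ = 0.63 × 4.4208 = 2.7851 mm/d
Crop demand D = ETc × 14 d = 2.7851 × 14 = 38.991 mm
D − Pe = 38.991 − 13.5 = 25.491 mm
Gross irrigation = 25.491 / 0.65 = 39.217 mm
Volume = 39.217 mm × 251.5 ha × 10 = 98630.8 m³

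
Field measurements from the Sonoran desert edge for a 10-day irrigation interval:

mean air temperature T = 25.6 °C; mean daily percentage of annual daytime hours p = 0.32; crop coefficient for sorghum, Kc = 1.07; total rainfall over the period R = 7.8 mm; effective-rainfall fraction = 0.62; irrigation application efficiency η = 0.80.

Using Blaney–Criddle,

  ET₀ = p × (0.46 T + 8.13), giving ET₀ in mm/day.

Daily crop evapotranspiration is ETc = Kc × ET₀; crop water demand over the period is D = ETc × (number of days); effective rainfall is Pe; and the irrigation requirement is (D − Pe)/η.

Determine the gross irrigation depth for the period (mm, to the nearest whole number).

79 mm

ET₀ = 0.32 × (0.46 × 25.6 + 8.13) = 0.32 × 19.906 = 6.3699 mm/d
ETc = Kc × ET₀ = 1.07 × 6.3699 = 6.8158 mm/d
Crop demand D = ETc × 10 d = 6.8158 × 10 = 68.158 mm
Pe = 0.62 × 7.8 = 4.836 mm
D − Pe = 68.158 − 4.836 = 63.322 mm
Gross irrigation = 63.322 / 0.80 = 79.153 mm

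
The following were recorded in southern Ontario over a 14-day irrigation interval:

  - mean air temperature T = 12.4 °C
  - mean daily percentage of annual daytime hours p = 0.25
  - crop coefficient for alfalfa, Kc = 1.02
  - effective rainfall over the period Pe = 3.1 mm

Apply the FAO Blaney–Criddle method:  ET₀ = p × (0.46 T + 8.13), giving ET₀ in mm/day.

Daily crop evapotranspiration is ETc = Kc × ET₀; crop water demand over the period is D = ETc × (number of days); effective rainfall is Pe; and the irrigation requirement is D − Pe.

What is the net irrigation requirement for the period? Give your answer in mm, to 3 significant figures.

ET₀ = 0.25 × (0.46 × 12.4 + 8.13) = 0.25 × 13.834 = 3.4585 mm/d
ETc = Kc × ET₀ = 1.02 × 3.4585 = 3.5277 mm/d
Crop demand D = ETc × 14 d = 3.5277 × 14 = 49.388 mm
D − Pe = 49.388 − 3.1 = 46.288 mm

46.3 mm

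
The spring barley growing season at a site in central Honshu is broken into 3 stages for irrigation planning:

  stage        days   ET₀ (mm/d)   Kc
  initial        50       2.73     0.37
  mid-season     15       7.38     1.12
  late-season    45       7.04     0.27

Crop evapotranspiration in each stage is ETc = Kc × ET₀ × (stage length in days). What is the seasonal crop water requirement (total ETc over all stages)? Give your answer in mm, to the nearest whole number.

initial: 0.37 × 2.73 × 50 = 50.51 mm
mid-season: 1.12 × 7.38 × 15 = 123.98 mm
late-season: 0.27 × 7.04 × 45 = 85.54 mm
Seasonal total = 260.03 mm

260 mm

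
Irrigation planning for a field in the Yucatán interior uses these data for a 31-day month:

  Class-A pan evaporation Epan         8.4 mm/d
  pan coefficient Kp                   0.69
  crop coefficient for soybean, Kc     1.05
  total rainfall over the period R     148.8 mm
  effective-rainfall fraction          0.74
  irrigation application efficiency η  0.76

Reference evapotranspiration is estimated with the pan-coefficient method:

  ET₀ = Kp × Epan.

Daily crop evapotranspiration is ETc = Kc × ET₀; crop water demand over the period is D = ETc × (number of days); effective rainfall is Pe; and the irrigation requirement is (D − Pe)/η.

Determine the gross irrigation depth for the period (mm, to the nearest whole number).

ET₀ = 0.69 × 8.4 = 5.7960 mm/d
ETc = Kc × ET₀ = 1.05 × 5.7960 = 6.0858 mm/d
Crop demand D = ETc × 31 d = 6.0858 × 31 = 188.660 mm
Pe = 0.74 × 148.8 = 110.112 mm
D − Pe = 188.660 − 110.112 = 78.548 mm
Gross irrigation = 78.548 / 0.76 = 103.353 mm

103 mm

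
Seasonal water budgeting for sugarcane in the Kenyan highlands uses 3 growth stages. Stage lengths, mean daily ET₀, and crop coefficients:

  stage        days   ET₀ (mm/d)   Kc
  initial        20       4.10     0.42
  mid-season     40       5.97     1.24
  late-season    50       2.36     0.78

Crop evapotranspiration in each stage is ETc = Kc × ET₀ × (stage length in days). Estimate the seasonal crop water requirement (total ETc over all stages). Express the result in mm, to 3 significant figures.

initial: 0.42 × 4.10 × 20 = 34.44 mm
mid-season: 1.24 × 5.97 × 40 = 296.11 mm
late-season: 0.78 × 2.36 × 50 = 92.04 mm
Seasonal total = 422.59 mm

423 mm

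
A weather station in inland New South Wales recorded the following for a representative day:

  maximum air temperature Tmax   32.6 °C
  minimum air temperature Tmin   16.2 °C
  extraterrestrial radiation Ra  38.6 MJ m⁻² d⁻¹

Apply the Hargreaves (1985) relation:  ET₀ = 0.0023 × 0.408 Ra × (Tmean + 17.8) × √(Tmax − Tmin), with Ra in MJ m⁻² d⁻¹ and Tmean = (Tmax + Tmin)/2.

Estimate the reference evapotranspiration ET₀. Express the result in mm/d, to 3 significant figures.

6.19 mm/d

Tmean = (32.6 + 16.2)/2 = 24.40 °C
0.408 Ra = 0.408 × 38.6 = 15.7488 mm/d equivalent
ET₀ = 0.0023 × 15.7488 × (24.40 + 17.8) × √16.4 = 0.0023 × 15.7488 × 42.20 × 4.0497 = 6.1903 mm/d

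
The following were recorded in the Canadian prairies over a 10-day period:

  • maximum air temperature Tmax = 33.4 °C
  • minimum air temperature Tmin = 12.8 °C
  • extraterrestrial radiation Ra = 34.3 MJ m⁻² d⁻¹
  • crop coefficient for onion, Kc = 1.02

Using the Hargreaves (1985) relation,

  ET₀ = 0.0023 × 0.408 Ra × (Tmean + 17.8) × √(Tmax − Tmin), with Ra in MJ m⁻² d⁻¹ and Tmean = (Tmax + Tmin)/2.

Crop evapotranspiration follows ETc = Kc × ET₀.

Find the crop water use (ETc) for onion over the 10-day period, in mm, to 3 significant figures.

Tmean = (33.4 + 12.8)/2 = 23.10 °C
0.408 Ra = 0.408 × 34.3 = 13.9944 mm/d equivalent
ET₀ = 0.0023 × 13.9944 × (23.10 + 17.8) × √20.6 = 0.0023 × 13.9944 × 40.90 × 4.5387 = 5.9750 mm/d
ETc = Kc × ET₀ = 1.02 × 5.9750 = 6.0945 mm/d
Over 10 days: 6.0945 × 10 = 60.945 mm

60.9 mm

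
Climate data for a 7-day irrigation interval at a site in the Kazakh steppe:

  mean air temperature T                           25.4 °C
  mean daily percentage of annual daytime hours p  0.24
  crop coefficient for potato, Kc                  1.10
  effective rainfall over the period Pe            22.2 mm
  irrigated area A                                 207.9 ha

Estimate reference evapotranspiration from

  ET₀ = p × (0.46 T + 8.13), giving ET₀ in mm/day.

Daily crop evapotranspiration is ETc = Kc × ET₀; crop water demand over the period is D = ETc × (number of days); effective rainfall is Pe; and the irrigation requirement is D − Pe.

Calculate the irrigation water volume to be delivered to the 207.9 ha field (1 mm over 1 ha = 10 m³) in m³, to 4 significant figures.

ET₀ = 0.24 × (0.46 × 25.4 + 8.13) = 0.24 × 19.814 = 4.7554 mm/d
ETc = Kc × ET₀ = 1.10 × 4.7554 = 5.2309 mm/d
Crop demand D = ETc × 7 d = 5.2309 × 7 = 36.616 mm
D − Pe = 36.616 − 22.2 = 14.416 mm
Volume = 14.416 mm × 207.9 ha × 10 = 29970.9 m³

29970 m³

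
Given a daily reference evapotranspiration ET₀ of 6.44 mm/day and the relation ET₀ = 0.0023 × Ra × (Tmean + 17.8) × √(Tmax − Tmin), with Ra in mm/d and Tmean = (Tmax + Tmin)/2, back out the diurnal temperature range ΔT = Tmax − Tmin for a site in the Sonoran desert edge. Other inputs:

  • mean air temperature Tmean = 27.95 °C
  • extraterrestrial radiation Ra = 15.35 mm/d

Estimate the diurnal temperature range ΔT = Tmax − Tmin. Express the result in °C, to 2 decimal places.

15.90 °C

√ΔT = ET₀ / [0.0023 × Ra × (Tmean+17.8)] = 6.44 / (0.0023 × 15.35 × 45.75) = 3.9871
ΔT = 3.9871² = 15.897 °C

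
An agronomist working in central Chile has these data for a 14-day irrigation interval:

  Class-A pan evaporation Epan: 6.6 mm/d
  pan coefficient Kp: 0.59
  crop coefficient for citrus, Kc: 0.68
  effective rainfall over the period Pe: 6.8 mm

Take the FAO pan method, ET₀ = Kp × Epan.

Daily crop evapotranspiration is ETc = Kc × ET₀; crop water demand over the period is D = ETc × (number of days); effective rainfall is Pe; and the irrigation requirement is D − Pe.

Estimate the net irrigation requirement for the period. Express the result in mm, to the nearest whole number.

30 mm

ET₀ = 0.59 × 6.6 = 3.8940 mm/d
ETc = Kc × ET₀ = 0.68 × 3.8940 = 2.6479 mm/d
Crop demand D = ETc × 14 d = 2.6479 × 14 = 37.071 mm
D − Pe = 37.071 − 6.8 = 30.271 mm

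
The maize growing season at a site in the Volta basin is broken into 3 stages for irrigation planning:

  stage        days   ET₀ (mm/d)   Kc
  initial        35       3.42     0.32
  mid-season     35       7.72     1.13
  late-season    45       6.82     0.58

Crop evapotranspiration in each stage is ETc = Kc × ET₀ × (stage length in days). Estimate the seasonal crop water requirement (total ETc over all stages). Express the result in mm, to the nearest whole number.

initial: 0.32 × 3.42 × 35 = 38.30 mm
mid-season: 1.13 × 7.72 × 35 = 305.33 mm
late-season: 0.58 × 6.82 × 45 = 178.00 mm
Seasonal total = 521.63 mm

522 mm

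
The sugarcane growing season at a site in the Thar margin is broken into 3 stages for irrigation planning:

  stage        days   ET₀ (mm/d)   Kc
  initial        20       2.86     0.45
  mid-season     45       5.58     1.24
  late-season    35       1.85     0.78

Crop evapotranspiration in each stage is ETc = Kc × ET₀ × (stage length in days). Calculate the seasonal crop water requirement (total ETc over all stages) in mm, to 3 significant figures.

388 mm

initial: 0.45 × 2.86 × 20 = 25.74 mm
mid-season: 1.24 × 5.58 × 45 = 311.36 mm
late-season: 0.78 × 1.85 × 35 = 50.51 mm
Seasonal total = 387.61 mm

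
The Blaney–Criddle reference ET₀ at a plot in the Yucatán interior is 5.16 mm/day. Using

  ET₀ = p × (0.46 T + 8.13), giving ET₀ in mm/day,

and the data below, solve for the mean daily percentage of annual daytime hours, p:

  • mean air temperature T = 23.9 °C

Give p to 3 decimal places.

0.270

p = ET₀ / (0.46 T + 8.13) = 5.16 / (0.46 × 23.9 + 8.13) = 5.16 / 19.124 = 0.2698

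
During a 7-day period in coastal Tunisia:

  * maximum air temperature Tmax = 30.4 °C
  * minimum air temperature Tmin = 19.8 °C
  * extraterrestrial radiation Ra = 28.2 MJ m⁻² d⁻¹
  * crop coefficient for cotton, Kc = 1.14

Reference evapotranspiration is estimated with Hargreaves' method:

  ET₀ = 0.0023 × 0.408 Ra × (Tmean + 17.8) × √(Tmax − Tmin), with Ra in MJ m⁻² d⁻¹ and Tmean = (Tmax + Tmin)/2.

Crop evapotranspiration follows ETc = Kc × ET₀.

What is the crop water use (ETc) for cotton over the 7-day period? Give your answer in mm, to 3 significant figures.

Tmean = (30.4 + 19.8)/2 = 25.10 °C
0.408 Ra = 0.408 × 28.2 = 11.5056 mm/d equivalent
ET₀ = 0.0023 × 11.5056 × (25.10 + 17.8) × √10.6 = 0.0023 × 11.5056 × 42.90 × 3.2558 = 3.6962 mm/d
ETc = Kc × ET₀ = 1.14 × 3.6962 = 4.2137 mm/d
Over 7 days: 4.2137 × 7 = 29.496 mm

29.5 mm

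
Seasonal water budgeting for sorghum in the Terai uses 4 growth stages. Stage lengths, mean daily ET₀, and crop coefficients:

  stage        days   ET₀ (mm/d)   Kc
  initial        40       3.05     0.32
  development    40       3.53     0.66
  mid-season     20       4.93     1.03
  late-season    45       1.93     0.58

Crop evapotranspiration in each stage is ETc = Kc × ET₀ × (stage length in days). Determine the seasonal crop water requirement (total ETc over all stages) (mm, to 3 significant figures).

initial: 0.32 × 3.05 × 40 = 39.04 mm
development: 0.66 × 3.53 × 40 = 93.19 mm
mid-season: 1.03 × 4.93 × 20 = 101.56 mm
late-season: 0.58 × 1.93 × 45 = 50.37 mm
Seasonal total = 284.16 mm

284 mm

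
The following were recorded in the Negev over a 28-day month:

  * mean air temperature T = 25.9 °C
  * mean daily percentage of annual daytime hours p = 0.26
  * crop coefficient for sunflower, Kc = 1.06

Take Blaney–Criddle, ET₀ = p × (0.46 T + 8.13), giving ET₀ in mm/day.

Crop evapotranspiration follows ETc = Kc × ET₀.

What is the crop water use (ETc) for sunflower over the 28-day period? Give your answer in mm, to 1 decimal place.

154.7 mm

ET₀ = 0.26 × (0.46 × 25.9 + 8.13) = 0.26 × 20.044 = 5.2114 mm/d
ETc = Kc × ET₀ = 1.06 × 5.2114 = 5.5241 mm/d
Over 28 days: 5.5241 × 28 = 154.675 mm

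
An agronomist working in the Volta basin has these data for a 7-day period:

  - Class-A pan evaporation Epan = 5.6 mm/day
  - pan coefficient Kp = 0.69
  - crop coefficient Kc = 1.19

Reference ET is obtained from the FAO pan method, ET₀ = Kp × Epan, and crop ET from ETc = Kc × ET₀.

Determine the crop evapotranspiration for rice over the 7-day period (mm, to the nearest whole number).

ET₀ = 0.69 × 5.6 = 3.8640 mm/d
ETc = Kc × ET₀ = 1.19 × 3.8640 = 4.5982 mm/d
Over 7 days: 4.5982 × 7 = 32.187 mm

32 mm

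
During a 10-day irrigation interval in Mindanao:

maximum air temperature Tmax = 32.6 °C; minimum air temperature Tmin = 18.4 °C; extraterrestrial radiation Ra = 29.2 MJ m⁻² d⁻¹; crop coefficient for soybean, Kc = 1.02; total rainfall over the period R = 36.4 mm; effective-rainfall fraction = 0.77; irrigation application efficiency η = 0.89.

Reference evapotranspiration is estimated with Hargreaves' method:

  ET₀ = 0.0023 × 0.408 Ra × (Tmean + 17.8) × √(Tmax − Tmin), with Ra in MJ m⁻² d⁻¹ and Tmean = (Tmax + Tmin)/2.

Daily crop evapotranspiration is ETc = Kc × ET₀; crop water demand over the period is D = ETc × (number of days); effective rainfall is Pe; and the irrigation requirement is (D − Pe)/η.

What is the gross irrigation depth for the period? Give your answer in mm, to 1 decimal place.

19.7 mm

Tmean = (32.6 + 18.4)/2 = 25.50 °C
0.408 Ra = 0.408 × 29.2 = 11.9136 mm/d equivalent
ET₀ = 0.0023 × 11.9136 × (25.50 + 17.8) × √14.2 = 0.0023 × 11.9136 × 43.30 × 3.7683 = 4.4710 mm/d
ETc = Kc × ET₀ = 1.02 × 4.4710 = 4.5604 mm/d
Crop demand D = ETc × 10 d = 4.5604 × 10 = 45.604 mm
Pe = 0.77 × 36.4 = 28.028 mm
D − Pe = 45.604 − 28.028 = 17.576 mm
Gross irrigation = 17.576 / 0.89 = 19.748 mm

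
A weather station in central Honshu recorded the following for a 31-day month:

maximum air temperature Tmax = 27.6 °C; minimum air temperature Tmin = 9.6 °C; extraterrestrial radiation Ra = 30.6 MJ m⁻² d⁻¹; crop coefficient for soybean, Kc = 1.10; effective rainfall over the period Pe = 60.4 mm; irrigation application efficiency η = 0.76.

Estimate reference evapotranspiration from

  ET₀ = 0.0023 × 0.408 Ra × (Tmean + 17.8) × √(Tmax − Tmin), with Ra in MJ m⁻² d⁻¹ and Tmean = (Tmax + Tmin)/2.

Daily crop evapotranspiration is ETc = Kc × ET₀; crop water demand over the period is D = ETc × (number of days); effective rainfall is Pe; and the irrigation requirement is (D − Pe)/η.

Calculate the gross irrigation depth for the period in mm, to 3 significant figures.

Tmean = (27.6 + 9.6)/2 = 18.60 °C
0.408 Ra = 0.408 × 30.6 = 12.4848 mm/d equivalent
ET₀ = 0.0023 × 12.4848 × (18.60 + 17.8) × √18.0 = 0.0023 × 12.4848 × 36.40 × 4.2426 = 4.4345 mm/d
ETc = Kc × ET₀ = 1.10 × 4.4345 = 4.8780 mm/d
Crop demand D = ETc × 31 d = 4.8780 × 31 = 151.218 mm
D − Pe = 151.218 − 60.4 = 90.818 mm
Gross irrigation = 90.818 / 0.76 = 119.497 mm

119 mm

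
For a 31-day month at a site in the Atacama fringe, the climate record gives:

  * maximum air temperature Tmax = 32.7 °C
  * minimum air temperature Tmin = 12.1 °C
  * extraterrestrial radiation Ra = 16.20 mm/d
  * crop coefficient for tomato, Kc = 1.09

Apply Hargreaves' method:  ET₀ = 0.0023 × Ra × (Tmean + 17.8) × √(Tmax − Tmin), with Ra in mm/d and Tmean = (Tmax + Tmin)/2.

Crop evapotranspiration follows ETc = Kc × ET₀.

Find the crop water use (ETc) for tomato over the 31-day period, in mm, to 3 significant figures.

230 mm

Tmean = (32.7 + 12.1)/2 = 22.40 °C
ET₀ = 0.0023 × 16.20 × (22.40 + 17.8) × √20.6 = 0.0023 × 16.20 × 40.20 × 4.5387 = 6.7983 mm/d
ETc = Kc × ET₀ = 1.09 × 6.7983 = 7.4101 mm/d
Over 31 days: 7.4101 × 31 = 229.713 mm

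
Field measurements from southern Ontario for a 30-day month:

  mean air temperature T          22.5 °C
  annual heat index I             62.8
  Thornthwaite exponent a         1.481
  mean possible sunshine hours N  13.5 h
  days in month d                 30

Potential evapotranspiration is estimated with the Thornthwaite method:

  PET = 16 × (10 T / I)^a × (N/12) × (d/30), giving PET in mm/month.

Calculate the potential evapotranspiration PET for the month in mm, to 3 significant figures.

10T/I = 10 × 22.5 / 62.8 = 3.5828
(10T/I)^a = 3.5828^1.481 = 6.6192
Uncorrected PET = 16 × 6.6192 = 105.907 mm
Correction = (N/12)(d/30) = (13.5/12)(30/30) = 1.1250
PET = 105.907 × 1.1250 = 119.145 mm/month

119 mm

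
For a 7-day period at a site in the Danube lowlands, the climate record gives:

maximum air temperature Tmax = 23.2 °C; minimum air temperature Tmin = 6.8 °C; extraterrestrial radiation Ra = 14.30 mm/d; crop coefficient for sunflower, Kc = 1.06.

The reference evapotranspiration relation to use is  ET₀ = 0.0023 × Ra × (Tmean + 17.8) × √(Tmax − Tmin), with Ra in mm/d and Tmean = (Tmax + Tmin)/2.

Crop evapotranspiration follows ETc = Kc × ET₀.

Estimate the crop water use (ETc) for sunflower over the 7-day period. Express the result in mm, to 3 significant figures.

Tmean = (23.2 + 6.8)/2 = 15.00 °C
ET₀ = 0.0023 × 14.30 × (15.00 + 17.8) × √16.4 = 0.0023 × 14.30 × 32.80 × 4.0497 = 4.3688 mm/d
ETc = Kc × ET₀ = 1.06 × 4.3688 = 4.6309 mm/d
Over 7 days: 4.6309 × 7 = 32.416 mm

32.4 mm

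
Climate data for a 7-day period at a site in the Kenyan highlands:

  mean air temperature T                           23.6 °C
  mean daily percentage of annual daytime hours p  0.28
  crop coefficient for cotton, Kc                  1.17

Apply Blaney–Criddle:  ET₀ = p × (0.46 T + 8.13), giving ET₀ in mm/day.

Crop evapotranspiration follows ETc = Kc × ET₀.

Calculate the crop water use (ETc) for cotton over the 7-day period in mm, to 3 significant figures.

43.5 mm

ET₀ = 0.28 × (0.46 × 23.6 + 8.13) = 0.28 × 18.986 = 5.3161 mm/d
ETc = Kc × ET₀ = 1.17 × 5.3161 = 6.2198 mm/d
Over 7 days: 6.2198 × 7 = 43.539 mm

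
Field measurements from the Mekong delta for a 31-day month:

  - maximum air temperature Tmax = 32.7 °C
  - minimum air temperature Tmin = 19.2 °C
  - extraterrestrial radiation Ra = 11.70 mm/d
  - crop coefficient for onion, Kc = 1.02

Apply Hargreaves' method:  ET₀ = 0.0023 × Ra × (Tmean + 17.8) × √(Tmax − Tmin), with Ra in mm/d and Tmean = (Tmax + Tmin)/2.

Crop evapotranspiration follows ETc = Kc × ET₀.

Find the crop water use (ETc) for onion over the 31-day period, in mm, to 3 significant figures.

Tmean = (32.7 + 19.2)/2 = 25.95 °C
ET₀ = 0.0023 × 11.70 × (25.95 + 17.8) × √13.5 = 0.0023 × 11.70 × 43.75 × 3.6742 = 4.3257 mm/d
ETc = Kc × ET₀ = 1.02 × 4.3257 = 4.4122 mm/d
Over 31 days: 4.4122 × 31 = 136.778 mm

137 mm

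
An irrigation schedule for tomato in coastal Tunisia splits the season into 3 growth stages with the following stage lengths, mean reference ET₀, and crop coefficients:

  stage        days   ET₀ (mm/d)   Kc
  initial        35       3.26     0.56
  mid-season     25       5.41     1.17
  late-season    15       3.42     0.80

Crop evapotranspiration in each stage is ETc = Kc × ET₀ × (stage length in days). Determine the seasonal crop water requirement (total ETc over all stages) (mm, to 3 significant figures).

initial: 0.56 × 3.26 × 35 = 63.90 mm
mid-season: 1.17 × 5.41 × 25 = 158.24 mm
late-season: 0.80 × 3.42 × 15 = 41.04 mm
Seasonal total = 263.18 mm

263 mm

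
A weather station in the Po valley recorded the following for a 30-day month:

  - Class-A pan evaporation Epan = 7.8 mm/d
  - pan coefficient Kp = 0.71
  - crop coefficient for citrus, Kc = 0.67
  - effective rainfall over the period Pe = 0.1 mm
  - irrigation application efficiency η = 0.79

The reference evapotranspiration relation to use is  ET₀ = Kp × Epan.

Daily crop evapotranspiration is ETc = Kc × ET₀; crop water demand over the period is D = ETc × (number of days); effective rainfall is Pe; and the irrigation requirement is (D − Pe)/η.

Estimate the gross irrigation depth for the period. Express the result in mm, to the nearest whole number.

ET₀ = 0.71 × 7.8 = 5.5380 mm/d
ETc = Kc × ET₀ = 0.67 × 5.5380 = 3.7105 mm/d
Crop demand D = ETc × 30 d = 3.7105 × 30 = 111.315 mm
D − Pe = 111.315 − 0.1 = 111.215 mm
Gross irrigation = 111.215 / 0.79 = 140.778 mm

141 mm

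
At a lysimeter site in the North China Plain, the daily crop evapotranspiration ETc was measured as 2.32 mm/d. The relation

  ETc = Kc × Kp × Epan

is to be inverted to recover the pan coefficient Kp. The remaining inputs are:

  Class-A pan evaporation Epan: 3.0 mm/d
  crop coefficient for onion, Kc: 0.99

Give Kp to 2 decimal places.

0.78

ETc = Kc × Kp × Epan  ⇒  Kp = ETc / (Kc × Epan)
Kp = 2.32 / (0.99 × 3.0) = 2.32 / 2.970 = 0.7811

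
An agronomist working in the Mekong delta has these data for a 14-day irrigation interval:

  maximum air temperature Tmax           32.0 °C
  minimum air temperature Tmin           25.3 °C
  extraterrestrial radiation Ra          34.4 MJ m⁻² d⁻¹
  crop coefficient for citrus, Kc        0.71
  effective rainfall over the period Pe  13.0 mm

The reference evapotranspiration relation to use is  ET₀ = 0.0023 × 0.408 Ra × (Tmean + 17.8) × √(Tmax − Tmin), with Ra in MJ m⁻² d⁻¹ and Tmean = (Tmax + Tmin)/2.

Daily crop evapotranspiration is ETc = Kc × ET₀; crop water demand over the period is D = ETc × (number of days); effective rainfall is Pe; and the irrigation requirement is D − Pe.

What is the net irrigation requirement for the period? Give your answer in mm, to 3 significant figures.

Tmean = (32.0 + 25.3)/2 = 28.65 °C
0.408 Ra = 0.408 × 34.4 = 14.0352 mm/d equivalent
ET₀ = 0.0023 × 14.0352 × (28.65 + 17.8) × √6.7 = 0.0023 × 14.0352 × 46.45 × 2.5884 = 3.8812 mm/d
ETc = Kc × ET₀ = 0.71 × 3.8812 = 2.7557 mm/d
Crop demand D = ETc × 14 d = 2.7557 × 14 = 38.580 mm
D − Pe = 38.580 − 13.0 = 25.580 mm

25.6 mm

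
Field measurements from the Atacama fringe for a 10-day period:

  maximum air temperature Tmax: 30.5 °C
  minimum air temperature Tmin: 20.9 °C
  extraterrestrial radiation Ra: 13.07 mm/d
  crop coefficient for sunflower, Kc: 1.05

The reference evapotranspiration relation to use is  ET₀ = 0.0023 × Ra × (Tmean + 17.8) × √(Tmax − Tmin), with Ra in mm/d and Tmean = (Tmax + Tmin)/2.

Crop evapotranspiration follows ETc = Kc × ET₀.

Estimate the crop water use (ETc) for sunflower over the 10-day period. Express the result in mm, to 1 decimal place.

Tmean = (30.5 + 20.9)/2 = 25.70 °C
ET₀ = 0.0023 × 13.07 × (25.70 + 17.8) × √9.6 = 0.0023 × 13.07 × 43.50 × 3.0984 = 4.0516 mm/d
ETc = Kc × ET₀ = 1.05 × 4.0516 = 4.2542 mm/d
Over 10 days: 4.2542 × 10 = 42.542 mm

42.5 mm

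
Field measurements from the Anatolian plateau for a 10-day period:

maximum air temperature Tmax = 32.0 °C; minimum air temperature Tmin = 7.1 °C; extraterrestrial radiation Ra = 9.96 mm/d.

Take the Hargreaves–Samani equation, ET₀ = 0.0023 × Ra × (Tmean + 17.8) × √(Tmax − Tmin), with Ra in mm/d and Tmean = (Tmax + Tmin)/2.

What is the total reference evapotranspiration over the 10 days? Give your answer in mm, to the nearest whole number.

43 mm

Tmean = (32.0 + 7.1)/2 = 19.55 °C
ET₀ = 0.0023 × 9.96 × (19.55 + 17.8) × √24.9 = 0.0023 × 9.96 × 37.35 × 4.9900 = 4.2695 mm/d
Over 10 days: 4.2695 × 10 = 42.695 mm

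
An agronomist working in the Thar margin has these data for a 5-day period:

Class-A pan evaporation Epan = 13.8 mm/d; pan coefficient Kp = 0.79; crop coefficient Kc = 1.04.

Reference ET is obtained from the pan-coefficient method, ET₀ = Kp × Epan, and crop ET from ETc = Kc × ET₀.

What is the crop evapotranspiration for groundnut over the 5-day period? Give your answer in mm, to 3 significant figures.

56.7 mm

ET₀ = 0.79 × 13.8 = 10.9020 mm/d
ETc = Kc × ET₀ = 1.04 × 10.9020 = 11.3381 mm/d
Over 5 days: 11.3381 × 5 = 56.691 mm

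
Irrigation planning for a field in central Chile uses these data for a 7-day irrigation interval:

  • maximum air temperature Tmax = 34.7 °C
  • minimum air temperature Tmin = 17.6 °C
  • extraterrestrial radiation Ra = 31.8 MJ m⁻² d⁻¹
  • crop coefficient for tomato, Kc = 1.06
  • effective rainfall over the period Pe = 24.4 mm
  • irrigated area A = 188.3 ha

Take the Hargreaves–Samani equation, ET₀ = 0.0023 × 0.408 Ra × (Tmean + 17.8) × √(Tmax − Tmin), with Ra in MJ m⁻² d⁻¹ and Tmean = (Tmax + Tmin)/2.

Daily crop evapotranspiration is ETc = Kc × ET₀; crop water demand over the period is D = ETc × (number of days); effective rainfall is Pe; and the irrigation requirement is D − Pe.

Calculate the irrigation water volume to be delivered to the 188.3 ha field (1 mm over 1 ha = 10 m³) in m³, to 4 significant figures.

Tmean = (34.7 + 17.6)/2 = 26.15 °C
0.408 Ra = 0.408 × 31.8 = 12.9744 mm/d equivalent
ET₀ = 0.0023 × 12.9744 × (26.15 + 17.8) × √17.1 = 0.0023 × 12.9744 × 43.95 × 4.1352 = 5.4234 mm/d
ETc = Kc × ET₀ = 1.06 × 5.4234 = 5.7488 mm/d
Crop demand D = ETc × 7 d = 5.7488 × 7 = 40.242 mm
D − Pe = 40.242 − 24.4 = 15.842 mm
Volume = 15.842 mm × 188.3 ha × 10 = 29830.5 m³

29830 m³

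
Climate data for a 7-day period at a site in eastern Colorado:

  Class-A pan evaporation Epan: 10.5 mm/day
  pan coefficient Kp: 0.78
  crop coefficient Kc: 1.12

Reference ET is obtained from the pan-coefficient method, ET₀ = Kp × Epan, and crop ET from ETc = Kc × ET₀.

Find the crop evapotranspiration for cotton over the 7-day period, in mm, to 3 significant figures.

64.2 mm

ET₀ = 0.78 × 10.5 = 8.1900 mm/d
ETc = Kc × ET₀ = 1.12 × 8.1900 = 9.1728 mm/d
Over 7 days: 9.1728 × 7 = 64.210 mm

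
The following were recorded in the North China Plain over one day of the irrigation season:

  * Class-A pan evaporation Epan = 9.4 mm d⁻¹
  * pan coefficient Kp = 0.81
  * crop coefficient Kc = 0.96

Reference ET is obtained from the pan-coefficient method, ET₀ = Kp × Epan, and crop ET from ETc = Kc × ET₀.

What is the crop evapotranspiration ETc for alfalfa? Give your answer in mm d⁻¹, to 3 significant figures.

ET₀ = 0.81 × 9.4 = 7.6140 mm/d
ETc = Kc × ET₀ = 0.96 × 7.6140 = 7.3094 mm/d

7.31 mm d⁻¹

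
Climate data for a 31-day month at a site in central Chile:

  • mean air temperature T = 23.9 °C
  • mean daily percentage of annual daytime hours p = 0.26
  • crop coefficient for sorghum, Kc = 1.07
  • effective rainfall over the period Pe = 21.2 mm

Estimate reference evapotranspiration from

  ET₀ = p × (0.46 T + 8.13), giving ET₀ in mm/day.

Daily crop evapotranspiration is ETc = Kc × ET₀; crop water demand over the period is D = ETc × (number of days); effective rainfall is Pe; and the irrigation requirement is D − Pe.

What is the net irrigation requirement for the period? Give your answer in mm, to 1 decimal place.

143.7 mm

ET₀ = 0.26 × (0.46 × 23.9 + 8.13) = 0.26 × 19.124 = 4.9722 mm/d
ETc = Kc × ET₀ = 1.07 × 4.9722 = 5.3203 mm/d
Crop demand D = ETc × 31 d = 5.3203 × 31 = 164.929 mm
D − Pe = 164.929 − 21.2 = 143.729 mm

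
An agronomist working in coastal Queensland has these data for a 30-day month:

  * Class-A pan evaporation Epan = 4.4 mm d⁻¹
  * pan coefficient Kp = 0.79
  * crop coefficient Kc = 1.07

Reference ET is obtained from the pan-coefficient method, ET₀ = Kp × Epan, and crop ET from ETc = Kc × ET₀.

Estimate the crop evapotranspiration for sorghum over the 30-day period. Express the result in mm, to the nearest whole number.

ET₀ = 0.79 × 4.4 = 3.4760 mm/d
ETc = Kc × ET₀ = 1.07 × 3.4760 = 3.7193 mm/d
Over 30 days: 3.7193 × 30 = 111.579 mm

112 mm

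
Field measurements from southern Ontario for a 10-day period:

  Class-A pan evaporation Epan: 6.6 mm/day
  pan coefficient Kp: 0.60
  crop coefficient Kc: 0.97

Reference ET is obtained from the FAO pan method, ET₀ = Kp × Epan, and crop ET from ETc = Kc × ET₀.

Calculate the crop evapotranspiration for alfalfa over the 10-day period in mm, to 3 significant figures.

38.4 mm

ET₀ = 0.60 × 6.6 = 3.9600 mm/d
ETc = Kc × ET₀ = 0.97 × 3.9600 = 3.8412 mm/d
Over 10 days: 3.8412 × 10 = 38.412 mm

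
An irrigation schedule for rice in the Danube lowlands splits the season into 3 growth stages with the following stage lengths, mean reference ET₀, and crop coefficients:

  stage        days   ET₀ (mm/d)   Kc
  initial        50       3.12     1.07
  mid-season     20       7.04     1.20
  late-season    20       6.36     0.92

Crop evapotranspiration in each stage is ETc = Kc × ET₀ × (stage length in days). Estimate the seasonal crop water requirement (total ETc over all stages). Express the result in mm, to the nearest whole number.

453 mm

initial: 1.07 × 3.12 × 50 = 166.92 mm
mid-season: 1.20 × 7.04 × 20 = 168.96 mm
late-season: 0.92 × 6.36 × 20 = 117.02 mm
Seasonal total = 452.90 mm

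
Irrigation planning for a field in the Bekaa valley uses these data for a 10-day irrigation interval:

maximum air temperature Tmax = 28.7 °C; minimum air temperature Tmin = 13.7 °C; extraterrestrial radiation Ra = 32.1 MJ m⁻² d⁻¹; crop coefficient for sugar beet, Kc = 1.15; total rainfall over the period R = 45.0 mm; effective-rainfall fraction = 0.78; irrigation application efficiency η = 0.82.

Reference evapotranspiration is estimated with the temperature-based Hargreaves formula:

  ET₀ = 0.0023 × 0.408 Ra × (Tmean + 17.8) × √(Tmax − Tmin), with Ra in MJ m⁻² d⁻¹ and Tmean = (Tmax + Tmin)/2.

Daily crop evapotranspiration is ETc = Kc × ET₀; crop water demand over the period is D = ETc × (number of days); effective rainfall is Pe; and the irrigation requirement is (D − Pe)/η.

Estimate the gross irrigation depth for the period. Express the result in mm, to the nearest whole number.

Tmean = (28.7 + 13.7)/2 = 21.20 °C
0.408 Ra = 0.408 × 32.1 = 13.0968 mm/d equivalent
ET₀ = 0.0023 × 13.0968 × (21.20 + 17.8) × √15.0 = 0.0023 × 13.0968 × 39.00 × 3.8730 = 4.5499 mm/d
ETc = Kc × ET₀ = 1.15 × 4.5499 = 5.2324 mm/d
Crop demand D = ETc × 10 d = 5.2324 × 10 = 52.324 mm
Pe = 0.78 × 45.0 = 35.100 mm
D − Pe = 52.324 − 35.100 = 17.224 mm
Gross irrigation = 17.224 / 0.82 = 21.005 mm

21 mm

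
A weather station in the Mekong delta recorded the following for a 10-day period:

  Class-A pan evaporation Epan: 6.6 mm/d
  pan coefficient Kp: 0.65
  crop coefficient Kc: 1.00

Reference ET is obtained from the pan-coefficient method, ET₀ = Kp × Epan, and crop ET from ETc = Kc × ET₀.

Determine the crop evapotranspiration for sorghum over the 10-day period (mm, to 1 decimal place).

42.9 mm

ET₀ = 0.65 × 6.6 = 4.2900 mm/d
ETc = Kc × ET₀ = 1.00 × 4.2900 = 4.2900 mm/d
Over 10 days: 4.2900 × 10 = 42.900 mm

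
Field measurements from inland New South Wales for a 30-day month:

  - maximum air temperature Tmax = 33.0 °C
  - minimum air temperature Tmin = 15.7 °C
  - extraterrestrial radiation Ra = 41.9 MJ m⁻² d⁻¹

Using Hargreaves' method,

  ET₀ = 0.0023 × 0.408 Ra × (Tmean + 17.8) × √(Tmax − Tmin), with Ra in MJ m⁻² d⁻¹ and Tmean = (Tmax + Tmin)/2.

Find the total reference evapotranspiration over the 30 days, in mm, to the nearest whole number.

Tmean = (33.0 + 15.7)/2 = 24.35 °C
0.408 Ra = 0.408 × 41.9 = 17.0952 mm/d equivalent
ET₀ = 0.0023 × 17.0952 × (24.35 + 17.8) × √17.3 = 0.0023 × 17.0952 × 42.15 × 4.1593 = 6.8932 mm/d
Over 30 days: 6.8932 × 30 = 206.796 mm

207 mm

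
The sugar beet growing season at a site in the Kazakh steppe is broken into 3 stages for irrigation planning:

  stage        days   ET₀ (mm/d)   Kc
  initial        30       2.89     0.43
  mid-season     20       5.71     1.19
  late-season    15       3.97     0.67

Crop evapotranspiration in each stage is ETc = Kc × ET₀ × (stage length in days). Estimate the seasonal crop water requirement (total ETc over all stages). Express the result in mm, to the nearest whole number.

213 mm

initial: 0.43 × 2.89 × 30 = 37.28 mm
mid-season: 1.19 × 5.71 × 20 = 135.90 mm
late-season: 0.67 × 3.97 × 15 = 39.90 mm
Seasonal total = 213.08 mm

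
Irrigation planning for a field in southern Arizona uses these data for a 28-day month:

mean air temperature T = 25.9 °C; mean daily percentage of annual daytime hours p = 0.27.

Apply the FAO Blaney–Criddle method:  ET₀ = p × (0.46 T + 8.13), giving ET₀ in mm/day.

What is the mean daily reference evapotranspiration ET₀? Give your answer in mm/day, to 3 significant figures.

ET₀ = 0.27 × (0.46 × 25.9 + 8.13) = 0.27 × 20.044 = 5.4119 mm/d

5.41 mm/day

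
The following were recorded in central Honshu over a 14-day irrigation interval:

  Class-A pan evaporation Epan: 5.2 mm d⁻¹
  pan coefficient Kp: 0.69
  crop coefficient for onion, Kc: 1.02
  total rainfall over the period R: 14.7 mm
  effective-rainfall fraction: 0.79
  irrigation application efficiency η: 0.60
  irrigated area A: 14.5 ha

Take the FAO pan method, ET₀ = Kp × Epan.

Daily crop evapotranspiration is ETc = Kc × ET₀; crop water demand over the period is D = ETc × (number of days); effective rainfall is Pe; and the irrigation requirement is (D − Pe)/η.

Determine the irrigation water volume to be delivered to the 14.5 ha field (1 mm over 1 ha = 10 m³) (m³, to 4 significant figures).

ET₀ = 0.69 × 5.2 = 3.5880 mm/d
ETc = Kc × ET₀ = 1.02 × 3.5880 = 3.6598 mm/d
Crop demand D = ETc × 14 d = 3.6598 × 14 = 51.237 mm
Pe = 0.79 × 14.7 = 11.613 mm
D − Pe = 51.237 − 11.613 = 39.624 mm
Gross irrigation = 39.624 / 0.60 = 66.040 mm
Volume = 66.040 mm × 14.5 ha × 10 = 9575.8 m³

9576 m³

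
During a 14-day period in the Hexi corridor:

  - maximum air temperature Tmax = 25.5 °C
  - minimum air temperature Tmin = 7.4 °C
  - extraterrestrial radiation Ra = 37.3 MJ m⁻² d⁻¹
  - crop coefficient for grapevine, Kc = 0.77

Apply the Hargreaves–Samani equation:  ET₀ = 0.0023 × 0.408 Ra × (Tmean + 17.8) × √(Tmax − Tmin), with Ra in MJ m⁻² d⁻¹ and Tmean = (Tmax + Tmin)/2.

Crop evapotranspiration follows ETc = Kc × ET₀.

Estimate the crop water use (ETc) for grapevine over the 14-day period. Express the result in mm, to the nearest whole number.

55 mm

Tmean = (25.5 + 7.4)/2 = 16.45 °C
0.408 Ra = 0.408 × 37.3 = 15.2184 mm/d equivalent
ET₀ = 0.0023 × 15.2184 × (16.45 + 17.8) × √18.1 = 0.0023 × 15.2184 × 34.25 × 4.2544 = 5.1003 mm/d
ETc = Kc × ET₀ = 0.77 × 5.1003 = 3.9272 mm/d
Over 14 days: 3.9272 × 14 = 54.981 mm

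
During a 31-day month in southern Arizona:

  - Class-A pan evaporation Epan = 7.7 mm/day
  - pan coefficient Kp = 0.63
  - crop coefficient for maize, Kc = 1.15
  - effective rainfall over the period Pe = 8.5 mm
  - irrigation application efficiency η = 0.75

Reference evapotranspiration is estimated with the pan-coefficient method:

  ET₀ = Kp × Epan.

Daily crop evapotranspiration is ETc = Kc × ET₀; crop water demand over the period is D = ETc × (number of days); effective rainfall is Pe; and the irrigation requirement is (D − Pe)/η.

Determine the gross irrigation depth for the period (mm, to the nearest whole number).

219 mm

ET₀ = 0.63 × 7.7 = 4.8510 mm/d
ETc = Kc × ET₀ = 1.15 × 4.8510 = 5.5787 mm/d
Crop demand D = ETc × 31 d = 5.5787 × 31 = 172.940 mm
D − Pe = 172.940 − 8.5 = 164.440 mm
Gross irrigation = 164.440 / 0.75 = 219.253 mm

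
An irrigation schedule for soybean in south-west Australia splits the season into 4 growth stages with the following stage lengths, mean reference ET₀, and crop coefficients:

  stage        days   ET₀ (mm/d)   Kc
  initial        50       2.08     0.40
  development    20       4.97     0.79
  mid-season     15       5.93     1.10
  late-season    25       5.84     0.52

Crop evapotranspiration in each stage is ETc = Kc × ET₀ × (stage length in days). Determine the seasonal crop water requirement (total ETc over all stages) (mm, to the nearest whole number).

initial: 0.40 × 2.08 × 50 = 41.60 mm
development: 0.79 × 4.97 × 20 = 78.53 mm
mid-season: 1.10 × 5.93 × 15 = 97.85 mm
late-season: 0.52 × 5.84 × 25 = 75.92 mm
Seasonal total = 293.90 mm

294 mm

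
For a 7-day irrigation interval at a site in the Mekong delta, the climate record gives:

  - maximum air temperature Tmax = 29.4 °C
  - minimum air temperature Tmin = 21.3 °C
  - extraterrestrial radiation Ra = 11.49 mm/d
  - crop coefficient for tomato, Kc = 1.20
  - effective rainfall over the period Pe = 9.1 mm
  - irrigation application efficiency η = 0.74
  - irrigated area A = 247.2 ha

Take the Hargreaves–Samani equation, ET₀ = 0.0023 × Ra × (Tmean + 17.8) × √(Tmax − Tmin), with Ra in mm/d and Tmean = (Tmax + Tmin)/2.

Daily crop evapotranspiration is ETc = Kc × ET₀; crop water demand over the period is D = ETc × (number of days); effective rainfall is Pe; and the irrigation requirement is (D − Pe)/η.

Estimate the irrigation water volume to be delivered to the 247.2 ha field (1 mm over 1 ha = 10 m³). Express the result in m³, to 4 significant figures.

60670 m³

Tmean = (29.4 + 21.3)/2 = 25.35 °C
ET₀ = 0.0023 × 11.49 × (25.35 + 17.8) × √8.1 = 0.0023 × 11.49 × 43.15 × 2.8460 = 3.2454 mm/d
ETc = Kc × ET₀ = 1.20 × 3.2454 = 3.8945 mm/d
Crop demand D = ETc × 7 d = 3.8945 × 7 = 27.262 mm
D − Pe = 27.262 − 9.1 = 18.162 mm
Gross irrigation = 18.162 / 0.74 = 24.543 mm
Volume = 24.543 mm × 247.2 ha × 10 = 60670.3 m³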